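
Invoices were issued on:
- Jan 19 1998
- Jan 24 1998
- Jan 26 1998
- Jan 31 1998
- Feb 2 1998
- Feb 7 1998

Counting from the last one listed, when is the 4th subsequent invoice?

The gap pattern 5, 2, 5, 2, 5 repeats every 2 events.
These are the Mondays and Saturdays of each week.
Next Monday: Feb 9 1998.
Next Saturday: Feb 14 1998.
Next Monday: Feb 16 1998.
The following Saturday is Feb 21 1998.

Feb 21 1998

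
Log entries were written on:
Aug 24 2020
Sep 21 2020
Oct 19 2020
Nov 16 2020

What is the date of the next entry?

Gaps between consecutive events: 28, 28, 28 days — a constant 28-day interval.
Nov 16 2020 + 28 days = Dec 14 2020.

Dec 14 2020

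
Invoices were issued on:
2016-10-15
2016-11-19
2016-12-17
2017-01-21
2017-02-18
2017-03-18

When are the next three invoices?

Gaps: 35, 28, 35, 28, 28 days — a mix of 28 and 35. Every date is a Saturday.
Each is the 3rd Saturday of its month.
3rd Saturday of April 2017: 2017-04-15.
3rd Saturday of May 2017: 2017-05-20.
June 2017 — 3rd Saturday is 2017-06-17.

2017-04-15, 2017-05-20, 2017-06-17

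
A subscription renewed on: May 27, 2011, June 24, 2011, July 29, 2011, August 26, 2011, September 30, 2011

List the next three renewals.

October 28, 2011; November 25, 2011; December 30, 2011

These are Fridays with 28, 35, 28, 35-day gaps.
Each is the final Friday of its month — July 29, 2011 is past the 28th, so '4th Friday' doesn't fit.
Last Friday of October 2011: October 28, 2011.
Last Friday of November 2011: November 25, 2011.
Last Friday of December 2011: December 30, 2011.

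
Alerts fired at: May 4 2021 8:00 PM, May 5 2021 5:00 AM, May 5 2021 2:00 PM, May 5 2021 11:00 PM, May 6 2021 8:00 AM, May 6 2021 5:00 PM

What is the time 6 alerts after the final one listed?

May 8 2021 11:00 PM

Spacing: 9, 9, 9, 9, 9 h — constant 9 h.
May 6 2021 5:00 PM + 9 h = May 7 2021 2:00 AM.
May 7 2021 2:00 AM + 9 h = May 7 2021 11:00 AM.
May 7 2021 11:00 AM + 9 h = May 7 2021 8:00 PM.
May 7 2021 8:00 PM + 9 h = May 8 2021 5:00 AM.
May 8 2021 5:00 AM + 9 h = May 8 2021 2:00 PM.
May 8 2021 2:00 PM + 9 h = May 8 2021 11:00 PM.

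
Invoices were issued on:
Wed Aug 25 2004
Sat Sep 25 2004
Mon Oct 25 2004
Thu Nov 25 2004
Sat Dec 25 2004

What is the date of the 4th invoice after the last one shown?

Gaps: 31, 30, 31, 30 days — not constant. Every event is on the 25th of the month.
Pattern: the 25th of each month.
January 2005: Tue Jan 25 2005.
Next: February 2005 → Fri Feb 25 2005.
Next: March 2005 → Fri Mar 25 2005.
April 2005: Mon Apr 25 2005.

Mon Apr 25 2005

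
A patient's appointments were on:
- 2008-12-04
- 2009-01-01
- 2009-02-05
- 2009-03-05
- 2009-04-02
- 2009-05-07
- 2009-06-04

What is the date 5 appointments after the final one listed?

Gaps: 28, 35, 28, 28, 35, 28 days — a mix of 28 and 35. Every date is a Thursday.
Each is the 1st Thursday of its month.
1st Thursday of July 2009: 2009-07-02.
August 2009 — 1st Thursday is 2009-08-06.
1st Thursday of September 2009: 2009-09-03.
1st Thursday of October 2009: 2009-10-01.
November 2009 — 1st Thursday is 2009-11-05.

2009-11-05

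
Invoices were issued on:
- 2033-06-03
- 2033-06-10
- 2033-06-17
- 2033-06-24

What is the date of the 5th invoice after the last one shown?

2033-07-29

The spacing is 7, 7, 7 days — always 7 days.
2033-06-24 + 7 days = 2033-07-01.
2033-07-01 + 7 days = 2033-07-08.
2033-07-08 + 7 days = 2033-07-15.
2033-07-15 + 7 days = 2033-07-22.
2033-07-22 + 7 days = 2033-07-29.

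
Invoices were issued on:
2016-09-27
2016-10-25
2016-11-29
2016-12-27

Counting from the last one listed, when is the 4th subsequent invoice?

Every date is a Tuesday; gaps 28, 35, 28 days.
Each is the last Tuesday of its month (at least one falls on the 29th or later, ruling out '4th Tuesday').
Last Tuesday of January 2017: 2017-01-31.
February 2017 ends with Tuesday 2017-02-28.
Last Tuesday of March 2017: 2017-03-28.
Last Tuesday of April 2017: 2017-04-25.

2017-04-25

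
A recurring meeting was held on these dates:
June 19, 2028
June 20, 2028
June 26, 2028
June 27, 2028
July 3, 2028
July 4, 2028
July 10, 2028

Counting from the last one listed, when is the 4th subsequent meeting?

July 24, 2028

The gap pattern 1, 6, 1, 6, 1, 6 repeats every 2 events.
These are the Mondays and Tuesdays of each week.
Next Tuesday: July 11, 2028.
The following Monday is July 17, 2028.
Next Tuesday: July 18, 2028.
Next Monday: July 24, 2028.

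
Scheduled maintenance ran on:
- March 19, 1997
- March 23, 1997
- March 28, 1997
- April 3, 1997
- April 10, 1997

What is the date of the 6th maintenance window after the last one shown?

June 12, 1997

Intervals are 4, 5, 6, 7 days — an arithmetic progression with common difference 1.
Next gap: 8 days. April 10, 1997 + 8 days = April 18, 1997.
Next gap: 9 days. April 18, 1997 + 9 days = April 27, 1997.
Next gap: 10 days. April 27, 1997 + 10 days = May 7, 1997.
Next gap: 11 days. May 7, 1997 + 11 days = May 18, 1997.
Next gap: 12 days. May 18, 1997 + 12 days = May 30, 1997.
Next gap: 13 days. May 30, 1997 + 13 days = June 12, 1997.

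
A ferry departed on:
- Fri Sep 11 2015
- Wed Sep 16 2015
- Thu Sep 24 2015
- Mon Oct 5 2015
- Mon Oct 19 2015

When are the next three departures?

Thu Nov 5 2015, Wed Nov 25 2015, Fri Dec 18 2015

Gaps: 5, 8, 11, 14 days — each gap is 3 larger than the previous one.
Next gap: 17 days. Mon Oct 19 2015 + 17 days = Thu Nov 5 2015.
Next gap: 20 days. Thu Nov 5 2015 + 20 days = Wed Nov 25 2015.
Next gap: 23 days. Wed Nov 25 2015 + 23 days = Fri Dec 18 2015.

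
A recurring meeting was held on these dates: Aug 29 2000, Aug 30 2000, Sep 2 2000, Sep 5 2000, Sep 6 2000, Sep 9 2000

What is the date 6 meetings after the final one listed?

Sep 23 2000

Gaps: 1, 3, 3, 1, 3 days — not constant, but cyclic with period 3.
The events fall on every Tuesday, Wednesday and Saturday.
Next Tuesday: Sep 12 2000.
The following Wednesday is Sep 13 2000.
The following Saturday is Sep 16 2000.
Next Tuesday: Sep 19 2000.
The following Wednesday is Sep 20 2000.
Next Saturday: Sep 23 2000.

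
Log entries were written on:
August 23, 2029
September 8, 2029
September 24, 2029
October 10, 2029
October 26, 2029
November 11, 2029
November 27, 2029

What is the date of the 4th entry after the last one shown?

January 30, 2030

Gaps between consecutive events: 16, 16, 16, 16, 16, 16 days — a constant 16-day interval.
November 27, 2029 + 16 days = December 13, 2029.
December 13, 2029 + 16 days = December 29, 2029.
December 29, 2029 + 16 days = January 14, 2030.
January 14, 2030 + 16 days = January 30, 2030.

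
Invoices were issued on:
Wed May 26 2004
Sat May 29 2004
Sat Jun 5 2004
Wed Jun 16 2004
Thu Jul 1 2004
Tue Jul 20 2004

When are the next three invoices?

Thu Aug 12 2004, Wed Sep 8 2004, Sat Oct 9 2004

The spacing grows by 4 each time: 3, 7, 11, 15, 19 days.
Next gap: 23 days. Tue Jul 20 2004 + 23 days = Thu Aug 12 2004.
Next gap: 27 days. Thu Aug 12 2004 + 27 days = Wed Sep 8 2004.
Next gap: 31 days. Wed Sep 8 2004 + 31 days = Sat Oct 9 2004.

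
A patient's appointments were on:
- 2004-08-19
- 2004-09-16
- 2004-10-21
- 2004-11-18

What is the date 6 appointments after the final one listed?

2005-05-19

All dates are Thursdays, 28, 35, 28 days apart.
Specifically, the 3rd Thursday of each month.
December 2004 — 3rd Thursday is 2004-12-16.
January 2005 — 3rd Thursday is 2005-01-20.
3rd Thursday of February 2005: 2005-02-17.
March 2005 — 3rd Thursday is 2005-03-17.
3rd Thursday of April 2005: 2005-04-21.
3rd Thursday of May 2005: 2005-05-19.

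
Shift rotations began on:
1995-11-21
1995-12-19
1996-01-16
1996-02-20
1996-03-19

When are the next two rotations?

These are Tuesdays at 28- or 35-day spacing (28, 28, 35, 28).
The pattern: 3rd Tuesday of the month.
April 1996 — 3rd Tuesday is 1996-04-16.
3rd Tuesday of May 1996: 1996-05-21.

1996-04-16, 1996-05-21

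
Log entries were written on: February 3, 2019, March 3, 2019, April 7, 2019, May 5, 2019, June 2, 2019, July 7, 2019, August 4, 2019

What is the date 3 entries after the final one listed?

November 3, 2019

Gaps: 28, 35, 28, 28, 35, 28 days — a mix of 28 and 35. Every date is a Sunday.
Each is the 1st Sunday of its month.
September 2019 — 1st Sunday is September 1, 2019.
1st Sunday of October 2019: October 6, 2019.
1st Sunday of November 2019: November 3, 2019.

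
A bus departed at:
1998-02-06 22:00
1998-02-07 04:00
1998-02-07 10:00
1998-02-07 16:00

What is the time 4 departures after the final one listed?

1998-02-08 16:00

Gaps: 6, 6, 6 hours — each event is 6 hours after the previous one.
1998-02-07 16:00 + 6 h = 1998-02-07 22:00.
1998-02-07 22:00 + 6 h = 1998-02-08 04:00.
1998-02-08 04:00 + 6 h = 1998-02-08 10:00.
1998-02-08 10:00 + 6 h = 1998-02-08 16:00.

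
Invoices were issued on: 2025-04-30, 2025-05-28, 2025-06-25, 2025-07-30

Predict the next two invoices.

All Wednesdays; the gaps (28, 28, 35) vary with month length.
This is the last Wednesday of each month.
Last Wednesday of August 2025: 2025-08-27.
September 2025 ends with Wednesday 2025-09-24.

2025-08-27, 2025-09-24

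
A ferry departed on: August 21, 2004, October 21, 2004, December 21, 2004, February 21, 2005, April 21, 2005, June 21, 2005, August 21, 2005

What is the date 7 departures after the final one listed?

October 21, 2006

The day-of-month is always 21 (61, 61, 62, 59, 61, 61 days between events).
So this recurs on the 21st of every 2 months.
Next: October 2005 → October 21, 2005.
December 2005: December 21, 2005.
February 2006: February 21, 2006.
April 2006: April 21, 2006.
Next: June 2006 → June 21, 2006.
Next: August 2006 → August 21, 2006.
Next: October 2006 → October 21, 2006.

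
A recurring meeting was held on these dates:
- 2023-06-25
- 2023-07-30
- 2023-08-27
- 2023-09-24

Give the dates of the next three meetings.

2023-10-29, 2023-11-26, 2023-12-31

Every date is a Sunday; gaps 35, 28, 28 days.
Each is the last Sunday of its month (at least one falls on the 29th or later, ruling out '4th Sunday').
Last Sunday of October 2023: 2023-10-29.
Last Sunday of November 2023: 2023-11-26.
Last Sunday of December 2023: 2023-12-31.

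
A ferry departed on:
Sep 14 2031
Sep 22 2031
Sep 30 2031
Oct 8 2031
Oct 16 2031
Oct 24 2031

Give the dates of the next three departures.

Nov 1 2031, Nov 9 2031, Nov 17 2031

Gaps between consecutive events: 8, 8, 8, 8, 8 days — a constant 8-day interval.
Oct 24 2031 + 8 days = Nov 1 2031.
Nov 1 2031 + 8 days = Nov 9 2031.
Nov 9 2031 + 8 days = Nov 17 2031.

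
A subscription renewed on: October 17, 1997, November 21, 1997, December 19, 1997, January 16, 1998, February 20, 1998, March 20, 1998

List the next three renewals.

April 17, 1998; May 15, 1998; June 19, 1998

All dates are Fridays, 35, 28, 28, 35, 28 days apart.
Specifically, the 3rd Friday of each month.
April 1998 — 3rd Friday is April 17, 1998.
May 1998 — 3rd Friday is May 15, 1998.
June 1998 — 3rd Friday is June 19, 1998.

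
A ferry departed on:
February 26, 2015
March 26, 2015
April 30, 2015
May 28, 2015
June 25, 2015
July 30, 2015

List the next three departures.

August 27, 2015; September 24, 2015; October 29, 2015

Every date is a Thursday; gaps 28, 35, 28, 28, 35 days.
Each is the last Thursday of its month (at least one falls on the 29th or later, ruling out '4th Thursday').
August 2015 ends with Thursday August 27, 2015.
Last Thursday of September 2015: September 24, 2015.
October 2015 ends with Thursday October 29, 2015.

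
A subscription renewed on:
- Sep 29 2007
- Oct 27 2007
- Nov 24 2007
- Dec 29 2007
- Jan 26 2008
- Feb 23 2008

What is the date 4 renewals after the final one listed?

Jun 28 2008

Every date is a Saturday; gaps 28, 28, 35, 28, 28 days.
Each is the last Saturday of its month (at least one falls on the 29th or later, ruling out '4th Saturday').
March 2008 ends with Saturday Mar 29 2008.
Last Saturday of April 2008: Apr 26 2008.
May 2008 ends with Saturday May 31 2008.
June 2008 ends with Saturday Jun 28 2008.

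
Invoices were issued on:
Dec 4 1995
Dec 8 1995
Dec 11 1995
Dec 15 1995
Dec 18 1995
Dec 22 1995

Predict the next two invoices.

The gap pattern 4, 3, 4, 3, 4 repeats every 2 events.
These are the Mondays and Fridays of each week.
Next Monday: Dec 25 1995.
The following Friday is Dec 29 1995.

Dec 25 1995, Dec 29 1995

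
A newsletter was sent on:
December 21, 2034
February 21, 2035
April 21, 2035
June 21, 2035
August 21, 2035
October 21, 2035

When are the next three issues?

Each date is the 21st; the gaps (62, 59, 61, 61, 61) track the month lengths.
The rule is the 21st of every 2 months.
December 2035: December 21, 2035.
February 2036: February 21, 2036.
Next: April 2036 → April 21, 2036.

December 21, 2035; February 21, 2036; April 21, 2036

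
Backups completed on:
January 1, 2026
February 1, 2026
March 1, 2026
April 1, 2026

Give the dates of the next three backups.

The day-of-month is always 1 (31, 28, 31 days between events).
So this recurs on the 1st of each month.
Next: May 2026 → May 1, 2026.
Next: June 2026 → June 1, 2026.
July 2026: July 1, 2026.

May 1, 2026; June 1, 2026; July 1, 2026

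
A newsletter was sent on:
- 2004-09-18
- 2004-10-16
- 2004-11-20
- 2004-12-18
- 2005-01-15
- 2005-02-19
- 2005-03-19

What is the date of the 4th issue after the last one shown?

2005-07-16

These are Saturdays at 28- or 35-day spacing (28, 35, 28, 28, 35, 28).
The pattern: 3rd Saturday of the month.
3rd Saturday of April 2005: 2005-04-16.
May 2005 — 3rd Saturday is 2005-05-21.
3rd Saturday of June 2005: 2005-06-18.
3rd Saturday of July 2005: 2005-07-16.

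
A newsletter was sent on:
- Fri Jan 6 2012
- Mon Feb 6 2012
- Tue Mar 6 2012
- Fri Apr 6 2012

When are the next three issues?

Each date is the 6th; the gaps (31, 29, 31) track the month lengths.
The rule is the 6th of each month.
Next: May 2012 → Sun May 6 2012.
June 2012: Wed Jun 6 2012.
July 2012: Fri Jul 6 2012.

Sun May 6 2012, Wed Jun 6 2012, Fri Jul 6 2012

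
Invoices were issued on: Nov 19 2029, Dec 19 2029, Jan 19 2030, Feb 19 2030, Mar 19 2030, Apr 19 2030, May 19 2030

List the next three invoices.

Jun 19 2030, Jul 19 2030, Aug 19 2030

The day-of-month is always 19 (30, 31, 31, 28, 31, 30 days between events).
So this recurs on the 19th of each month.
Next: June 2030 → Jun 19 2030.
Next: July 2030 → Jul 19 2030.
August 2030: Aug 19 2030.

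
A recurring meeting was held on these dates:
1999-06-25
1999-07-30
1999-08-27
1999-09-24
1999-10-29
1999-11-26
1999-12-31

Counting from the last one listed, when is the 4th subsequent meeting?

2000-04-28

Every date is a Friday; gaps 35, 28, 28, 35, 28, 35 days.
Each is the last Friday of its month (at least one falls on the 29th or later, ruling out '4th Friday').
Last Friday of January 2000: 2000-01-28.
February 2000 ends with Friday 2000-02-25.
March 2000 ends with Friday 2000-03-31.
Last Friday of April 2000: 2000-04-28.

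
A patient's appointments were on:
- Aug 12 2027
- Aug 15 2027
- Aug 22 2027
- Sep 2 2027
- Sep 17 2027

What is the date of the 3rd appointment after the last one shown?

The spacing grows by 4 each time: 3, 7, 11, 15 days.
Next gap: 19 days. Sep 17 2027 + 19 days = Oct 6 2027.
Next gap: 23 days. Oct 6 2027 + 23 days = Oct 29 2027.
Next gap: 27 days. Oct 29 2027 + 27 days = Nov 25 2027.

Nov 25 2027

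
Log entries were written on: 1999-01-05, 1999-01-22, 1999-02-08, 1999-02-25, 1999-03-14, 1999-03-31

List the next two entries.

1999-04-17, 1999-05-04

Gaps between consecutive events: 17, 17, 17, 17, 17 days — a constant 17-day interval.
1999-03-31 + 17 days = 1999-04-17.
1999-04-17 + 17 days = 1999-05-04.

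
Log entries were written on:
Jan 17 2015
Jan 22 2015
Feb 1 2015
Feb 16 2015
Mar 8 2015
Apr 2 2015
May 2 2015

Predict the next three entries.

Jun 6 2015, Jul 16 2015, Aug 30 2015

The spacing grows by 5 each time: 5, 10, 15, 20, 25, 30 days.
Next gap: 35 days. May 2 2015 + 35 days = Jun 6 2015.
Next gap: 40 days. Jun 6 2015 + 40 days = Jul 16 2015.
Next gap: 45 days. Jul 16 2015 + 45 days = Aug 30 2015.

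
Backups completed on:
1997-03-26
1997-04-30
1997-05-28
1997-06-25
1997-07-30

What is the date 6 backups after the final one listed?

1998-01-28

These are Wednesdays with 35, 28, 28, 35-day gaps.
Each is the final Wednesday of its month — 1997-04-30 is past the 28th, so '4th Wednesday' doesn't fit.
August 1997 ends with Wednesday 1997-08-27.
Last Wednesday of September 1997: 1997-09-24.
Last Wednesday of October 1997: 1997-10-29.
November 1997 ends with Wednesday 1997-11-26.
Last Wednesday of December 1997: 1997-12-31.
Last Wednesday of January 1998: 1998-01-28.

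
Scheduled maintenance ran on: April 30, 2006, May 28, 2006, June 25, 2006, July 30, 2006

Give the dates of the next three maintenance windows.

Every date is a Sunday; gaps 28, 28, 35 days.
Each is the last Sunday of its month (at least one falls on the 29th or later, ruling out '4th Sunday').
August 2006 ends with Sunday August 27, 2006.
Last Sunday of September 2006: September 24, 2006.
Last Sunday of October 2006: October 29, 2006.

August 27, 2006; September 24, 2006; October 29, 2006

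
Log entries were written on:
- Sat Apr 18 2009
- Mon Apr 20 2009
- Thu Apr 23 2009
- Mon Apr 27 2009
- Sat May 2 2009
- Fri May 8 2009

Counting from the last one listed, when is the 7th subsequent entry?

The spacing grows by 1 each time: 2, 3, 4, 5, 6 days.
Next gap: 7 days. Fri May 8 2009 + 7 days = Fri May 15 2009.
Next gap: 8 days. Fri May 15 2009 + 8 days = Sat May 23 2009.
Next gap: 9 days. Sat May 23 2009 + 9 days = Mon Jun 1 2009.
Next gap: 10 days. Mon Jun 1 2009 + 10 days = Thu Jun 11 2009.
Next gap: 11 days. Thu Jun 11 2009 + 11 days = Mon Jun 22 2009.
Next gap: 12 days. Mon Jun 22 2009 + 12 days = Sat Jul 4 2009.
Next gap: 13 days. Sat Jul 4 2009 + 13 days = Fri Jul 17 2009.

Fri Jul 17 2009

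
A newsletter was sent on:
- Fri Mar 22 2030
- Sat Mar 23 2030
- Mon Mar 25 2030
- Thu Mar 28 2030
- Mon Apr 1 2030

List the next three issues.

The spacing grows by 1 each time: 1, 2, 3, 4 days.
Next gap: 5 days. Mon Apr 1 2030 + 5 days = Sat Apr 6 2030.
Next gap: 6 days. Sat Apr 6 2030 + 6 days = Fri Apr 12 2030.
Next gap: 7 days. Fri Apr 12 2030 + 7 days = Fri Apr 19 2030.

Sat Apr 6 2030, Fri Apr 12 2030, Fri Apr 19 2030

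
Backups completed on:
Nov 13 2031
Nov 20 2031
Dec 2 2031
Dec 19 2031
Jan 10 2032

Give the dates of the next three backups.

Feb 6 2032, Mar 9 2032, Apr 15 2032

The spacing grows by 5 each time: 7, 12, 17, 22 days.
Next gap: 27 days. Jan 10 2032 + 27 days = Feb 6 2032.
Next gap: 32 days. Feb 6 2032 + 32 days = Mar 9 2032.
Next gap: 37 days. Mar 9 2032 + 37 days = Apr 15 2032.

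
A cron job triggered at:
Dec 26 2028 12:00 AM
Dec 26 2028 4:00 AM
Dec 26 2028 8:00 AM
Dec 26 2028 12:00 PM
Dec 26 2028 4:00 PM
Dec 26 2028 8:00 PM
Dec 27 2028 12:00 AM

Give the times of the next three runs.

The interval is a steady 4 hours (4, 4, 4, 4, 4, 4).
Dec 27 2028 12:00 AM + 4 h = Dec 27 2028 4:00 AM.
Dec 27 2028 4:00 AM + 4 h = Dec 27 2028 8:00 AM.
Dec 27 2028 8:00 AM + 4 h = Dec 27 2028 12:00 PM.

Dec 27 2028 4:00 AM, Dec 27 2028 8:00 AM, Dec 27 2028 12:00 PM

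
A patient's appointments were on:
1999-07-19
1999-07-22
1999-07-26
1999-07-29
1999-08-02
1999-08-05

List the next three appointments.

1999-08-09, 1999-08-12, 1999-08-16

Gaps: 3, 4, 3, 4, 3 days — not constant, but cyclic with period 2.
The events fall on every Monday and Thursday.
The following Monday is 1999-08-09.
Next Thursday: 1999-08-12.
Next Monday: 1999-08-16.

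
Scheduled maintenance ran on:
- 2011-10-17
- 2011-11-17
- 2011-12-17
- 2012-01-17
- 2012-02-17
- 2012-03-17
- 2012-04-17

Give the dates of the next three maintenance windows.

2012-05-17, 2012-06-17, 2012-07-17

Each date is the 17th; the gaps (31, 30, 31, 31, 29, 31) track the month lengths.
The rule is the 17th of each month.
May 2012: 2012-05-17.
June 2012: 2012-06-17.
Next: July 2012 → 2012-07-17.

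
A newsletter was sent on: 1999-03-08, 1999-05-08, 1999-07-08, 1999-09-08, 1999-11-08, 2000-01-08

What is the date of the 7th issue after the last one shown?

2001-03-08

The day-of-month is always 8 (61, 61, 62, 61, 61 days between events).
So this recurs on the 8th of every 2 months.
Next: March 2000 → 2000-03-08.
Next: May 2000 → 2000-05-08.
Next: July 2000 → 2000-07-08.
September 2000: 2000-09-08.
Next: November 2000 → 2000-11-08.
Next: January 2001 → 2001-01-08.
March 2001: 2001-03-08.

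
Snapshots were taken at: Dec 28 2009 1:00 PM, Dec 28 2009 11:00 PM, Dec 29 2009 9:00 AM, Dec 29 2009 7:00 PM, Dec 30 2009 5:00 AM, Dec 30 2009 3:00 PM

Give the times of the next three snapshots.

Spacing: 10, 10, 10, 10, 10 h — constant 10 h.
Dec 30 2009 3:00 PM + 10 h = Dec 31 2009 1:00 AM.
Dec 31 2009 1:00 AM + 10 h = Dec 31 2009 11:00 AM.
Dec 31 2009 11:00 AM + 10 h = Dec 31 2009 9:00 PM.

Dec 31 2009 1:00 AM, Dec 31 2009 11:00 AM, Dec 31 2009 9:00 PM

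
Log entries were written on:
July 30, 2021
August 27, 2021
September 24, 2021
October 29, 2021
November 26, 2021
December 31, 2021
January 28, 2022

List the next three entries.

All Fridays; the gaps (28, 28, 35, 28, 35, 28) vary with month length.
This is the last Friday of each month.
February 2022 ends with Friday February 25, 2022.
March 2022 ends with Friday March 25, 2022.
Last Friday of April 2022: April 29, 2022.

February 25, 2022; March 25, 2022; April 29, 2022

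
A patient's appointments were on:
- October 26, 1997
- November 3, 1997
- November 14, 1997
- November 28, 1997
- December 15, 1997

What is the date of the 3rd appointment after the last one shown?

Gaps: 8, 11, 14, 17 days — each gap is 3 larger than the previous one.
Next gap: 20 days. December 15, 1997 + 20 days = January 4, 1998.
Next gap: 23 days. January 4, 1998 + 23 days = January 27, 1998.
Next gap: 26 days. January 27, 1998 + 26 days = February 22, 1998.

February 22, 1998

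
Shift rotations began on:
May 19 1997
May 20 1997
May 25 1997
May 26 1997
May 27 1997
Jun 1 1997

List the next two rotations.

Every event lands on a Monday or Tuesday or Sunday (gaps cycle 1, 5, 1, 1, 5).
So the schedule is: every Monday, Tuesday and Sunday.
Next Monday: Jun 2 1997.
Next Tuesday: Jun 3 1997.

Jun 2 1997, Jun 3 1997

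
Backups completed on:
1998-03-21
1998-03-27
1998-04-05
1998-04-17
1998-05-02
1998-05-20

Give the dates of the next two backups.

The spacing grows by 3 each time: 6, 9, 12, 15, 18 days.
Next gap: 21 days. 1998-05-20 + 21 days = 1998-06-10.
Next gap: 24 days. 1998-06-10 + 24 days = 1998-07-04.

1998-06-10, 1998-07-04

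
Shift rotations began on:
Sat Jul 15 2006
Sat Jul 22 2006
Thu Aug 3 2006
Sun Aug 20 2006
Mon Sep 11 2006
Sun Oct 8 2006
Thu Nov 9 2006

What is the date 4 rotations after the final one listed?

Gaps: 7, 12, 17, 22, 27, 32 days — each gap is 5 larger than the previous one.
Next gap: 37 days. Thu Nov 9 2006 + 37 days = Sat Dec 16 2006.
Next gap: 42 days. Sat Dec 16 2006 + 42 days = Sat Jan 27 2007.
Next gap: 47 days. Sat Jan 27 2007 + 47 days = Thu Mar 15 2007.
Next gap: 52 days. Thu Mar 15 2007 + 52 days = Sun May 6 2007.

Sun May 6 2007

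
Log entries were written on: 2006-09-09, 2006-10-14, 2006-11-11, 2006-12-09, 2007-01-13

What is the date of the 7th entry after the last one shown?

2007-08-11

These are Saturdays at 28- or 35-day spacing (35, 28, 28, 35).
The pattern: 2nd Saturday of the month.
2nd Saturday of February 2007: 2007-02-10.
March 2007 — 2nd Saturday is 2007-03-10.
April 2007 — 2nd Saturday is 2007-04-14.
May 2007 — 2nd Saturday is 2007-05-12.
2nd Saturday of June 2007: 2007-06-09.
2nd Saturday of July 2007: 2007-07-14.
2nd Saturday of August 2007: 2007-08-11.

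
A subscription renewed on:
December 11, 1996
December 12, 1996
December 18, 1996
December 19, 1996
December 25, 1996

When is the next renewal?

Gaps: 1, 6, 1, 6 days — not constant, but cyclic with period 2.
The events fall on every Wednesday and Thursday.
The following Thursday is December 26, 1996.

December 26, 1996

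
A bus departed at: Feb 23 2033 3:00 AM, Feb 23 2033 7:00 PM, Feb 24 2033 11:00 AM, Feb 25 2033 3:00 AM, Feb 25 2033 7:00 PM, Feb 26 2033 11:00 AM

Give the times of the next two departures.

Spacing: 16, 16, 16, 16, 16 h — constant 16 h.
Feb 26 2033 11:00 AM + 16 h = Feb 27 2033 3:00 AM.
Feb 27 2033 3:00 AM + 16 h = Feb 27 2033 7:00 PM.

Feb 27 2033 3:00 AM, Feb 27 2033 7:00 PM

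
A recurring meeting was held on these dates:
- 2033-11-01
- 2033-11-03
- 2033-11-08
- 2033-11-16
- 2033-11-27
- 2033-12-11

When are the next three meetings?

2033-12-28, 2034-01-17, 2034-02-09

Gaps: 2, 5, 8, 11, 14 days — each gap is 3 larger than the previous one.
Next gap: 17 days. 2033-12-11 + 17 days = 2033-12-28.
Next gap: 20 days. 2033-12-28 + 20 days = 2034-01-17.
Next gap: 23 days. 2034-01-17 + 23 days = 2034-02-09.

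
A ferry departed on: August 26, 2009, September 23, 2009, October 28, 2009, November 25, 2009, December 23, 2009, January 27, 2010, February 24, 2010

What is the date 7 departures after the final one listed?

September 22, 2010

Gaps: 28, 35, 28, 28, 35, 28 days — a mix of 28 and 35. Every date is a Wednesday.
Each is the 4th Wednesday of its month.
4th Wednesday of March 2010: March 24, 2010.
4th Wednesday of April 2010: April 28, 2010.
May 2010 — 4th Wednesday is May 26, 2010.
4th Wednesday of June 2010: June 23, 2010.
July 2010 — 4th Wednesday is July 28, 2010.
4th Wednesday of August 2010: August 25, 2010.
September 2010 — 4th Wednesday is September 22, 2010.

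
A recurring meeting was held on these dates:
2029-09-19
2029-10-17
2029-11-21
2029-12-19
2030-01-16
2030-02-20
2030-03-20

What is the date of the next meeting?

All dates are Wednesdays, 28, 35, 28, 28, 35, 28 days apart.
Specifically, the 3rd Wednesday of each month.
April 2030 — 3rd Wednesday is 2030-04-17.

2030-04-17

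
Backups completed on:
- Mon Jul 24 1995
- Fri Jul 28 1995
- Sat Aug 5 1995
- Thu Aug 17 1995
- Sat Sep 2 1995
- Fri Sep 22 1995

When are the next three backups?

Mon Oct 16 1995, Mon Nov 13 1995, Fri Dec 15 1995

Gaps: 4, 8, 12, 16, 20 days — each gap is 4 larger than the previous one.
Next gap: 24 days. Fri Sep 22 1995 + 24 days = Mon Oct 16 1995.
Next gap: 28 days. Mon Oct 16 1995 + 28 days = Mon Nov 13 1995.
Next gap: 32 days. Mon Nov 13 1995 + 32 days = Fri Dec 15 1995.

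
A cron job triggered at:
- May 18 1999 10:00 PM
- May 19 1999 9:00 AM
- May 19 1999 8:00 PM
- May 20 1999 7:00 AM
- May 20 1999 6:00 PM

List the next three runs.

May 21 1999 5:00 AM, May 21 1999 4:00 PM, May 22 1999 3:00 AM

Gaps: 11, 11, 11, 11 hours — each event is 11 hours after the previous one.
May 20 1999 6:00 PM + 11 h = May 21 1999 5:00 AM.
May 21 1999 5:00 AM + 11 h = May 21 1999 4:00 PM.
May 21 1999 4:00 PM + 11 h = May 22 1999 3:00 AM.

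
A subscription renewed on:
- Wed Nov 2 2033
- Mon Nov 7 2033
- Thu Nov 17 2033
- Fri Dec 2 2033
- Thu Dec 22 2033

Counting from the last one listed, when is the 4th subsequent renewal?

Mon May 1 2034

Gaps: 5, 10, 15, 20 days — each gap is 5 larger than the previous one.
Next gap: 25 days. Thu Dec 22 2033 + 25 days = Mon Jan 16 2034.
Next gap: 30 days. Mon Jan 16 2034 + 30 days = Wed Feb 15 2034.
Next gap: 35 days. Wed Feb 15 2034 + 35 days = Wed Mar 22 2034.
Next gap: 40 days. Wed Mar 22 2034 + 40 days = Mon May 1 2034.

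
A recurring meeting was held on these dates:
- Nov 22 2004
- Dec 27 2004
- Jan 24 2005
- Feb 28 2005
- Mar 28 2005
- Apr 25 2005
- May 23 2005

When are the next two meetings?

These are Mondays at 28- or 35-day spacing (35, 28, 35, 28, 28, 28).
The pattern: 4th Monday of the month.
June 2005 — 4th Monday is Jun 27 2005.
4th Monday of July 2005: Jul 25 2005.

Jun 27 2005, Jul 25 2005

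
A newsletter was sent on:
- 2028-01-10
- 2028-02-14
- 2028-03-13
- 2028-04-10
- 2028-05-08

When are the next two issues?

All dates are Mondays, 35, 28, 28, 28 days apart.
Specifically, the 2nd Monday of each month.
2nd Monday of June 2028: 2028-06-12.
July 2028 — 2nd Monday is 2028-07-10.

2028-06-12, 2028-07-10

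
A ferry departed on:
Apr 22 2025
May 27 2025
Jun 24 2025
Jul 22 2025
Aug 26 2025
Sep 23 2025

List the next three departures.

These are Tuesdays at 28- or 35-day spacing (35, 28, 28, 35, 28).
The pattern: 4th Tuesday of the month.
4th Tuesday of October 2025: Oct 28 2025.
4th Tuesday of November 2025: Nov 25 2025.
4th Tuesday of December 2025: Dec 23 2025.

Oct 28 2025, Nov 25 2025, Dec 23 2025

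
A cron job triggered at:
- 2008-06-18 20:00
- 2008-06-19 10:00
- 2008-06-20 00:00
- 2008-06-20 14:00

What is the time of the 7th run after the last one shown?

The interval is a steady 14 hours (14, 14, 14).
2008-06-20 14:00 + 14 h = 2008-06-21 04:00.
2008-06-21 04:00 + 14 h = 2008-06-21 18:00.
2008-06-21 18:00 + 14 h = 2008-06-22 08:00.
2008-06-22 08:00 + 14 h = 2008-06-22 22:00.
2008-06-22 22:00 + 14 h = 2008-06-23 12:00.
2008-06-23 12:00 + 14 h = 2008-06-24 02:00.
2008-06-24 02:00 + 14 h = 2008-06-24 16:00.

2008-06-24 16:00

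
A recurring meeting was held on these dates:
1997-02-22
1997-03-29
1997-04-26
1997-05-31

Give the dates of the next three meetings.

Every date is a Saturday; gaps 35, 28, 35 days.
Each is the last Saturday of its month (at least one falls on the 29th or later, ruling out '4th Saturday').
Last Saturday of June 1997: 1997-06-28.
July 1997 ends with Saturday 1997-07-26.
Last Saturday of August 1997: 1997-08-30.

1997-06-28, 1997-07-26, 1997-08-30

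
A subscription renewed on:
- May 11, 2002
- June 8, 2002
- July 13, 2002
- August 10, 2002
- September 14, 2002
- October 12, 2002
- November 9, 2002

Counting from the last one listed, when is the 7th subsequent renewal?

Gaps: 28, 35, 28, 35, 28, 28 days — a mix of 28 and 35. Every date is a Saturday.
Each is the 2nd Saturday of its month.
2nd Saturday of December 2002: December 14, 2002.
2nd Saturday of January 2003: January 11, 2003.
2nd Saturday of February 2003: February 8, 2003.
March 2003 — 2nd Saturday is March 8, 2003.
April 2003 — 2nd Saturday is April 12, 2003.
May 2003 — 2nd Saturday is May 10, 2003.
2nd Saturday of June 2003: June 14, 2003.

June 14, 2003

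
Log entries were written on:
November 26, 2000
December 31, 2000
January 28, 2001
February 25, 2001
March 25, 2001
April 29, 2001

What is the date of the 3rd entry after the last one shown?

July 29, 2001

All Sundays; the gaps (35, 28, 28, 28, 35) vary with month length.
This is the last Sunday of each month.
May 2001 ends with Sunday May 27, 2001.
Last Sunday of June 2001: June 24, 2001.
July 2001 ends with Sunday July 29, 2001.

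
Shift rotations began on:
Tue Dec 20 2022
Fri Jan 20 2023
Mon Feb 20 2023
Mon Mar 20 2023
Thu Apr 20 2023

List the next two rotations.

Sat May 20 2023, Tue Jun 20 2023

Gaps: 31, 31, 28, 31 days — not constant. Every event is on the 20th of the month.
Pattern: the 20th of each month.
May 2023: Sat May 20 2023.
Next: June 2023 → Tue Jun 20 2023.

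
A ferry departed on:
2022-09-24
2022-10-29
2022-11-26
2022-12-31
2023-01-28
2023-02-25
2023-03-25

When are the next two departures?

2023-04-29, 2023-05-27

Every date is a Saturday; gaps 35, 28, 35, 28, 28, 28 days.
Each is the last Saturday of its month (at least one falls on the 29th or later, ruling out '4th Saturday').
Last Saturday of April 2023: 2023-04-29.
Last Saturday of May 2023: 2023-05-27.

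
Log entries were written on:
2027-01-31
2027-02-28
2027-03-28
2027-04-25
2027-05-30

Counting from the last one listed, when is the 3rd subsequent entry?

2027-08-29

These are Sundays with 28, 28, 28, 35-day gaps.
Each is the final Sunday of its month — 2027-01-31 is past the 28th, so '4th Sunday' doesn't fit.
Last Sunday of June 2027: 2027-06-27.
July 2027 ends with Sunday 2027-07-25.
Last Sunday of August 2027: 2027-08-29.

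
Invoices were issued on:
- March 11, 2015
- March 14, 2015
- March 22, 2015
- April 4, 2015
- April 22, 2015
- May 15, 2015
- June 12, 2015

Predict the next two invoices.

The spacing grows by 5 each time: 3, 8, 13, 18, 23, 28 days.
Next gap: 33 days. June 12, 2015 + 33 days = July 15, 2015.
Next gap: 38 days. July 15, 2015 + 38 days = August 22, 2015.

July 15, 2015; August 22, 2015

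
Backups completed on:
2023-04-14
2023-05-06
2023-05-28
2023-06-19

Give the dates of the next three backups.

The spacing is 22, 22, 22 days — always 22 days.
2023-06-19 + 22 days = 2023-07-11.
2023-07-11 + 22 days = 2023-08-02.
2023-08-02 + 22 days = 2023-08-24.

2023-07-11, 2023-08-02, 2023-08-24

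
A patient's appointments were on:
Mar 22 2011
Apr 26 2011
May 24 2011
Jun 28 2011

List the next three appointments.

Jul 26 2011, Aug 23 2011, Sep 27 2011

Gaps: 35, 28, 35 days — a mix of 28 and 35. Every date is a Tuesday.
Each is the 4th Tuesday of its month.
July 2011 — 4th Tuesday is Jul 26 2011.
August 2011 — 4th Tuesday is Aug 23 2011.
4th Tuesday of September 2011: Sep 27 2011.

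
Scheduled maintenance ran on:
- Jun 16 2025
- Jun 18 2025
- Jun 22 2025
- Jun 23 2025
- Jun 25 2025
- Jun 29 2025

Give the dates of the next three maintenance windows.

Jun 30 2025, Jul 2 2025, Jul 6 2025

Every event lands on a Monday or Wednesday or Sunday (gaps cycle 2, 4, 1, 2, 4).
So the schedule is: every Monday, Wednesday and Sunday.
The following Monday is Jun 30 2025.
Next Wednesday: Jul 2 2025.
The following Sunday is Jul 6 2025.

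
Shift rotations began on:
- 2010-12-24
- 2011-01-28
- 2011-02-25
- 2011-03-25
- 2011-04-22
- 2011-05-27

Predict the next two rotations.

Gaps: 35, 28, 28, 28, 35 days — a mix of 28 and 35. Every date is a Friday.
Each is the 4th Friday of its month.
4th Friday of June 2011: 2011-06-24.
4th Friday of July 2011: 2011-07-22.

2011-06-24, 2011-07-22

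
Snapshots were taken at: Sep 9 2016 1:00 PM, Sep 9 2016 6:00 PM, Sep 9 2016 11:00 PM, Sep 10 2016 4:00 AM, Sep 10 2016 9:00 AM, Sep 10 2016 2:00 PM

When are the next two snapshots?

Sep 10 2016 7:00 PM, Sep 11 2016 12:00 AM

Spacing: 5, 5, 5, 5, 5 h — constant 5 h.
Sep 10 2016 2:00 PM + 5 h = Sep 10 2016 7:00 PM.
Sep 10 2016 7:00 PM + 5 h = Sep 11 2016 12:00 AM.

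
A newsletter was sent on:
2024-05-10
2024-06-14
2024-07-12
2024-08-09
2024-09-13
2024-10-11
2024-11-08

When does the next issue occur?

2024-12-13

Gaps: 35, 28, 28, 35, 28, 28 days — a mix of 28 and 35. Every date is a Friday.
Each is the 2nd Friday of its month.
2nd Friday of December 2024: 2024-12-13.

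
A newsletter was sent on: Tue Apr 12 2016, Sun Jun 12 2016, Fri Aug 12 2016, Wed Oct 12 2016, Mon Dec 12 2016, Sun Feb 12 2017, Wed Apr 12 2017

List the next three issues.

Mon Jun 12 2017, Sat Aug 12 2017, Thu Oct 12 2017

Each date is the 12th; the gaps (61, 61, 61, 61, 62, 59) track the month lengths.
The rule is the 12th of every 2 months.
June 2017: Mon Jun 12 2017.
August 2017: Sat Aug 12 2017.
October 2017: Thu Oct 12 2017.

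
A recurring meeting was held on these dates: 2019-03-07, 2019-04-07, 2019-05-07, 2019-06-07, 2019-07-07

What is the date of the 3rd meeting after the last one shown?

2019-10-07

Gaps: 31, 30, 31, 30 days — not constant. Every event is on the 7th of the month.
Pattern: the 7th of each month.
August 2019: 2019-08-07.
September 2019: 2019-09-07.
October 2019: 2019-10-07.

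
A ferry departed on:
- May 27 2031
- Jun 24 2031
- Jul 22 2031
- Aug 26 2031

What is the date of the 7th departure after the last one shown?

All dates are Tuesdays, 28, 28, 35 days apart.
Specifically, the 4th Tuesday of each month.
4th Tuesday of September 2031: Sep 23 2031.
4th Tuesday of October 2031: Oct 28 2031.
November 2031 — 4th Tuesday is Nov 25 2031.
December 2031 — 4th Tuesday is Dec 23 2031.
January 2032 — 4th Tuesday is Jan 27 2032.
4th Tuesday of February 2032: Feb 24 2032.
March 2032 — 4th Tuesday is Mar 23 2032.

Mar 23 2032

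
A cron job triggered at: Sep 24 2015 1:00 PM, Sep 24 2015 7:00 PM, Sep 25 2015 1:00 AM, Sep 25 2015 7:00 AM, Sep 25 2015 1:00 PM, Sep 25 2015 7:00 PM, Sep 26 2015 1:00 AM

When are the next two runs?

Sep 26 2015 7:00 AM, Sep 26 2015 1:00 PM

Gaps: 6, 6, 6, 6, 6, 6 hours — each event is 6 hours after the previous one.
Sep 26 2015 1:00 AM + 6 h = Sep 26 2015 7:00 AM.
Sep 26 2015 7:00 AM + 6 h = Sep 26 2015 1:00 PM.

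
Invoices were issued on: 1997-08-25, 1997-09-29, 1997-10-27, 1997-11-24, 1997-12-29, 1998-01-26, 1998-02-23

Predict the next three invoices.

All Mondays; the gaps (35, 28, 28, 35, 28, 28) vary with month length.
This is the last Monday of each month.
March 1998 ends with Monday 1998-03-30.
Last Monday of April 1998: 1998-04-27.
May 1998 ends with Monday 1998-05-25.

1998-03-30, 1998-04-27, 1998-05-25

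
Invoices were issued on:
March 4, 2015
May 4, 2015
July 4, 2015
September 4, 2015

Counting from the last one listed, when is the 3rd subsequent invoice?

The day-of-month is always 4 (61, 61, 62 days between events).
So this recurs on the 4th of every 2 months.
Next: November 2015 → November 4, 2015.
Next: January 2016 → January 4, 2016.
Next: March 2016 → March 4, 2016.

March 4, 2016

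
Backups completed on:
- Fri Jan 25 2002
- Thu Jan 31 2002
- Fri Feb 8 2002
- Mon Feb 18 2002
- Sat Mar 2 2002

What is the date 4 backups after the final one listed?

Thu May 9 2002

Gaps: 6, 8, 10, 12 days — each gap is 2 larger than the previous one.
Next gap: 14 days. Sat Mar 2 2002 + 14 days = Sat Mar 16 2002.
Next gap: 16 days. Sat Mar 16 2002 + 16 days = Mon Apr 1 2002.
Next gap: 18 days. Mon Apr 1 2002 + 18 days = Fri Apr 19 2002.
Next gap: 20 days. Fri Apr 19 2002 + 20 days = Thu May 9 2002.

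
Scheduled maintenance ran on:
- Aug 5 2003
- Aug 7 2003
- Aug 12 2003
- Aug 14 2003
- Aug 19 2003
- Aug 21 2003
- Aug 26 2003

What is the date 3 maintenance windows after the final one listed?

Sep 4 2003

Every event lands on a Tuesday or Thursday (gaps cycle 2, 5, 2, 5, 2, 5).
So the schedule is: every Tuesday and Thursday.
Next Thursday: Aug 28 2003.
The following Tuesday is Sep 2 2003.
Next Thursday: Sep 4 2003.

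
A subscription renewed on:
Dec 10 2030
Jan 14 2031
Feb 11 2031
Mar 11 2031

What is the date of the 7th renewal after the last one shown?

These are Tuesdays at 28- or 35-day spacing (35, 28, 28).
The pattern: 2nd Tuesday of the month.
2nd Tuesday of April 2031: Apr 8 2031.
May 2031 — 2nd Tuesday is May 13 2031.
June 2031 — 2nd Tuesday is Jun 10 2031.
2nd Tuesday of July 2031: Jul 8 2031.
2nd Tuesday of August 2031: Aug 12 2031.
2nd Tuesday of September 2031: Sep 9 2031.
2nd Tuesday of October 2031: Oct 14 2031.

Oct 14 2031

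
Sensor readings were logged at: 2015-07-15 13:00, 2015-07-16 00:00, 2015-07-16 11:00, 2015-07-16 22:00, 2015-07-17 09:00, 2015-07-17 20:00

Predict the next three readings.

The interval is a steady 11 hours (11, 11, 11, 11, 11).
2015-07-17 20:00 + 11 h = 2015-07-18 07:00.
2015-07-18 07:00 + 11 h = 2015-07-18 18:00.
2015-07-18 18:00 + 11 h = 2015-07-19 05:00.

2015-07-18 07:00, 2015-07-18 18:00, 2015-07-19 05:00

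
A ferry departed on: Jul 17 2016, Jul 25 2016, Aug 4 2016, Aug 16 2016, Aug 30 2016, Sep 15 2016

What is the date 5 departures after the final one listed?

The spacing grows by 2 each time: 8, 10, 12, 14, 16 days.
Next gap: 18 days. Sep 15 2016 + 18 days = Oct 3 2016.
Next gap: 20 days. Oct 3 2016 + 20 days = Oct 23 2016.
Next gap: 22 days. Oct 23 2016 + 22 days = Nov 14 2016.
Next gap: 24 days. Nov 14 2016 + 24 days = Dec 8 2016.
Next gap: 26 days. Dec 8 2016 + 26 days = Jan 3 2017.

Jan 3 2017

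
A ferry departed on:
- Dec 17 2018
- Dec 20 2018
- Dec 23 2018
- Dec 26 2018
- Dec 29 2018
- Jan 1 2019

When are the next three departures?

Jan 4 2019, Jan 7 2019, Jan 10 2019

Gaps between consecutive events: 3, 3, 3, 3, 3 days — a constant 3-day interval.
Jan 1 2019 + 3 days = Jan 4 2019.
Jan 4 2019 + 3 days = Jan 7 2019.
Jan 7 2019 + 3 days = Jan 10 2019.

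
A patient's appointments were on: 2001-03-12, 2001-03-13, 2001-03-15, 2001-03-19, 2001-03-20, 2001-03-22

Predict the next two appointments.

2001-03-26, 2001-03-27

The gap pattern 1, 2, 4, 1, 2 repeats every 3 events.
These are the Mondays, Tuesdays and Thursdays of each week.
The following Monday is 2001-03-26.
The following Tuesday is 2001-03-27.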